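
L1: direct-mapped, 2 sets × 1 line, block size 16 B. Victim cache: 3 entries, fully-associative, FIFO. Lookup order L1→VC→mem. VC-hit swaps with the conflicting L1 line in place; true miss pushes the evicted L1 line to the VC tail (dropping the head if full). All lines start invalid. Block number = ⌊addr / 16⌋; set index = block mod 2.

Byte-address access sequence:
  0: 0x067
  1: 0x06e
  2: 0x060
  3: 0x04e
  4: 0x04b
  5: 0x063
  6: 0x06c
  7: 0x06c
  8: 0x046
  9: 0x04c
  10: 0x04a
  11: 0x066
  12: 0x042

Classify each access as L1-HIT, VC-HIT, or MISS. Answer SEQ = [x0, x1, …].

SEQ = [MISS, L1-HIT, L1-HIT, MISS, L1-HIT, VC-HIT, L1-HIT, L1-HIT, VC-HIT, L1-HIT, L1-HIT, VC-HIT, VC-HIT]

#0 0x67→b6/s0 MISS; vc=[]
#1 0x6e→b6/s0 L1-HIT; vc=[]
#2 0x60→b6/s0 L1-HIT; vc=[]
#3 0x4e→b4/s0 MISS; vc=[6]
#4 0x4b→b4/s0 L1-HIT; vc=[6]
#5 0x63→b6/s0 VC-HIT; vc=[4]
#6 0x6c→b6/s0 L1-HIT; vc=[4]
#7 0x6c→b6/s0 L1-HIT; vc=[4]
#8 0x46→b4/s0 VC-HIT; vc=[6]
#9 0x4c→b4/s0 L1-HIT; vc=[6]
#10 0x4a→b4/s0 L1-HIT; vc=[6]
#11 0x66→b6/s0 VC-HIT; vc=[4]
#12 0x42→b4/s0 VC-HIT; vc=[6]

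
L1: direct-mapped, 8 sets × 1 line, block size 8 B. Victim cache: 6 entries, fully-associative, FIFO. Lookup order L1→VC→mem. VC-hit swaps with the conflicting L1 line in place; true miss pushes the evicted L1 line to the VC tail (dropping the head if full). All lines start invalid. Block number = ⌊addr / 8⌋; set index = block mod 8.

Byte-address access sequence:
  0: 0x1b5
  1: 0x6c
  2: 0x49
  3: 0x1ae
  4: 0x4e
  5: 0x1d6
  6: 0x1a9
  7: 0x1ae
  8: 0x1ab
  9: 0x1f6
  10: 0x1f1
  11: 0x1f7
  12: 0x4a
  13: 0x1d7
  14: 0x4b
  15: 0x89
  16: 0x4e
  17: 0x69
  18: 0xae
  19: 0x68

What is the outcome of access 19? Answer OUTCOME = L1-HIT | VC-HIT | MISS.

  [0] addr=0x1b5 blk=54 s=6: MISS | VC []
  [1] addr=0x6c blk=13 s=5: MISS | VC []
  [2] addr=0x49 blk=9 s=1: MISS | VC []
  [3] addr=0x1ae blk=53 s=5: MISS | VC [13]
  [4] addr=0x4e blk=9 s=1: L1-HIT | VC [13]
  [5] addr=0x1d6 blk=58 s=2: MISS | VC [13]
  [6] addr=0x1a9 blk=53 s=5: L1-HIT | VC [13]
  [7] addr=0x1ae blk=53 s=5: L1-HIT | VC [13]
  [8] addr=0x1ab blk=53 s=5: L1-HIT | VC [13]
  [9] addr=0x1f6 blk=62 s=6: MISS | VC [13, 54]
  [10] addr=0x1f1 blk=62 s=6: L1-HIT | VC [13, 54]
  [11] addr=0x1f7 blk=62 s=6: L1-HIT | VC [13, 54]
  [12] addr=0x4a blk=9 s=1: L1-HIT | VC [13, 54]
  [13] addr=0x1d7 blk=58 s=2: L1-HIT | VC [13, 54]
  [14] addr=0x4b blk=9 s=1: L1-HIT | VC [13, 54]
  [15] addr=0x89 blk=17 s=1: MISS | VC [13, 54, 9]
  [16] addr=0x4e blk=9 s=1: VC-HIT | VC [13, 54, 17]
  [17] addr=0x69 blk=13 s=5: VC-HIT | VC [53, 54, 17]
  [18] addr=0xae blk=21 s=5: MISS | VC [53, 54, 17, 13]
  [19] addr=0x68 blk=13 s=5: VC-HIT | VC [53, 54, 17, 21]

OUTCOME = VC-HIT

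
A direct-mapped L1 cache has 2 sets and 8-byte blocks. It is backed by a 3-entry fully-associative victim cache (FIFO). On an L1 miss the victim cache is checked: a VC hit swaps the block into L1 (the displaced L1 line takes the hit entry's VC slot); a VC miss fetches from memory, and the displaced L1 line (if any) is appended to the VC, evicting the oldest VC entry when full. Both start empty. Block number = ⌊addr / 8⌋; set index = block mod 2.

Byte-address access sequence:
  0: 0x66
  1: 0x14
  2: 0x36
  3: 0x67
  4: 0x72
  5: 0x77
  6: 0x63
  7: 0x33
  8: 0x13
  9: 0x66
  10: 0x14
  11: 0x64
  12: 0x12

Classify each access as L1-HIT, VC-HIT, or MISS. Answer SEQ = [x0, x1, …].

SEQ = [MISS, MISS, MISS, VC-HIT, MISS, L1-HIT, VC-HIT, VC-HIT, VC-HIT, VC-HIT, VC-HIT, VC-HIT, VC-HIT]

#0 0x66→b12/s0 MISS; vc=[]
#1 0x14→b2/s0 MISS; vc=[12]
#2 0x36→b6/s0 MISS; vc=[12,2]
#3 0x67→b12/s0 VC-HIT; vc=[6,2]
#4 0x72→b14/s0 MISS; vc=[6,2,12]
#5 0x77→b14/s0 L1-HIT; vc=[6,2,12]
#6 0x63→b12/s0 VC-HIT; vc=[6,2,14]
#7 0x33→b6/s0 VC-HIT; vc=[12,2,14]
#8 0x13→b2/s0 VC-HIT; vc=[12,6,14]
#9 0x66→b12/s0 VC-HIT; vc=[2,6,14]
#10 0x14→b2/s0 VC-HIT; vc=[12,6,14]
#11 0x64→b12/s0 VC-HIT; vc=[2,6,14]
#12 0x12→b2/s0 VC-HIT; vc=[12,6,14]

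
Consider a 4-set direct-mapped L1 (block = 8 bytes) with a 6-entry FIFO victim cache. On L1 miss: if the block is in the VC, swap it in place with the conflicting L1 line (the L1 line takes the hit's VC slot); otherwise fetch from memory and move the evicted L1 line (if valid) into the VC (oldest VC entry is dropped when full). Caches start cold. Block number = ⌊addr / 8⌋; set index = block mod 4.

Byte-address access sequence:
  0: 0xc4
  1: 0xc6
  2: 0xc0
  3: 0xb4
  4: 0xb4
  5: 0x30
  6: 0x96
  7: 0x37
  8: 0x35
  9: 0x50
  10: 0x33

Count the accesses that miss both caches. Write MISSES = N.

MISSES = 5

  [0] addr=0xc4 blk=24 s=0: MISS | VC []
  [1] addr=0xc6 blk=24 s=0: L1-HIT | VC []
  [2] addr=0xc0 blk=24 s=0: L1-HIT | VC []
  [3] addr=0xb4 blk=22 s=2: MISS | VC []
  [4] addr=0xb4 blk=22 s=2: L1-HIT | VC []
  [5] addr=0x30 blk=6 s=2: MISS | VC [22]
  [6] addr=0x96 blk=18 s=2: MISS | VC [22, 6]
  [7] addr=0x37 blk=6 s=2: VC-HIT | VC [22, 18]
  [8] addr=0x35 blk=6 s=2: L1-HIT | VC [22, 18]
  [9] addr=0x50 blk=10 s=2: MISS | VC [22, 18, 6]
  [10] addr=0x33 blk=6 s=2: VC-HIT | VC [22, 18, 10]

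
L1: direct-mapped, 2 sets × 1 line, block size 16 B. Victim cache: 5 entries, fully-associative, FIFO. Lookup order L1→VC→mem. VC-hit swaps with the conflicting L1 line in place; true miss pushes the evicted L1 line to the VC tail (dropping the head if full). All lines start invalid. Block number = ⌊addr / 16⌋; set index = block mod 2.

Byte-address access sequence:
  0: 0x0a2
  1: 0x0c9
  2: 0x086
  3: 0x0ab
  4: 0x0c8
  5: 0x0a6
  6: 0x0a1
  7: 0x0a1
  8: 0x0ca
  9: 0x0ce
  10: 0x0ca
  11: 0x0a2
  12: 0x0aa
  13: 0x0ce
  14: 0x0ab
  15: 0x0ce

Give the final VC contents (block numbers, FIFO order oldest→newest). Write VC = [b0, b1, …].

VC = [8, 10]

0: 0xa2 (blk 10, set 0) → MISS  vc=[]
1: 0xc9 (blk 12, set 0) → MISS  vc=[10]
2: 0x86 (blk 8, set 0) → MISS  vc=[10, 12]
3: 0xab (blk 10, set 0) → VC-HIT  vc=[8, 12]
4: 0xc8 (blk 12, set 0) → VC-HIT  vc=[8, 10]
5: 0xa6 (blk 10, set 0) → VC-HIT  vc=[8, 12]
6: 0xa1 (blk 10, set 0) → L1-HIT  vc=[8, 12]
7: 0xa1 (blk 10, set 0) → L1-HIT  vc=[8, 12]
8: 0xca (blk 12, set 0) → VC-HIT  vc=[8, 10]
9: 0xce (blk 12, set 0) → L1-HIT  vc=[8, 10]
10: 0xca (blk 12, set 0) → L1-HIT  vc=[8, 10]
11: 0xa2 (blk 10, set 0) → VC-HIT  vc=[8, 12]
12: 0xaa (blk 10, set 0) → L1-HIT  vc=[8, 12]
13: 0xce (blk 12, set 0) → VC-HIT  vc=[8, 10]
14: 0xab (blk 10, set 0) → VC-HIT  vc=[8, 12]
15: 0xce (blk 12, set 0) → VC-HIT  vc=[8, 10]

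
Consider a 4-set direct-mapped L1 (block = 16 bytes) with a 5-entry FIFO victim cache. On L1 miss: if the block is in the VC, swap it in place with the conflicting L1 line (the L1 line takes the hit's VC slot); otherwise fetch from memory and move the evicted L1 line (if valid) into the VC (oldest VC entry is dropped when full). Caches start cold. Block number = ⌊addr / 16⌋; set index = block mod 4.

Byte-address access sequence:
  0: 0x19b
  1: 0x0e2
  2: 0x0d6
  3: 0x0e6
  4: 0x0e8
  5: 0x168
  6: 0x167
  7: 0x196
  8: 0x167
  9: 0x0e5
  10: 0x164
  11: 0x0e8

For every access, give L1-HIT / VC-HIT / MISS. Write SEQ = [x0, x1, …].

#0 0x19b→b25/s1 MISS; vc=[]
#1 0xe2→b14/s2 MISS; vc=[]
#2 0xd6→b13/s1 MISS; vc=[25]
#3 0xe6→b14/s2 L1-HIT; vc=[25]
#4 0xe8→b14/s2 L1-HIT; vc=[25]
#5 0x168→b22/s2 MISS; vc=[25,14]
#6 0x167→b22/s2 L1-HIT; vc=[25,14]
#7 0x196→b25/s1 VC-HIT; vc=[13,14]
#8 0x167→b22/s2 L1-HIT; vc=[13,14]
#9 0xe5→b14/s2 VC-HIT; vc=[13,22]
#10 0x164→b22/s2 VC-HIT; vc=[13,14]
#11 0xe8→b14/s2 VC-HIT; vc=[13,22]

SEQ = [MISS, MISS, MISS, L1-HIT, L1-HIT, MISS, L1-HIT, VC-HIT, L1-HIT, VC-HIT, VC-HIT, VC-HIT]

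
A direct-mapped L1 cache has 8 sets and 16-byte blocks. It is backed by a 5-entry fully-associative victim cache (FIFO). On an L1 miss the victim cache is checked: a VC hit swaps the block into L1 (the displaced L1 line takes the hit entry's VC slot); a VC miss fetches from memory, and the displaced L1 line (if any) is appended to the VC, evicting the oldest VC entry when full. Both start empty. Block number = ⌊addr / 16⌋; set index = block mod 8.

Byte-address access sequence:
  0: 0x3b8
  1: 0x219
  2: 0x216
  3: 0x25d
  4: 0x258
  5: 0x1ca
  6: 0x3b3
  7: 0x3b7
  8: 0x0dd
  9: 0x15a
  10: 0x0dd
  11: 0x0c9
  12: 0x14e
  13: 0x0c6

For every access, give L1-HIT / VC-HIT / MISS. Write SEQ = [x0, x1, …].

#0 0x3b8→b59/s3 MISS; vc=[]
#1 0x219→b33/s1 MISS; vc=[]
#2 0x216→b33/s1 L1-HIT; vc=[]
#3 0x25d→b37/s5 MISS; vc=[]
#4 0x258→b37/s5 L1-HIT; vc=[]
#5 0x1ca→b28/s4 MISS; vc=[]
#6 0x3b3→b59/s3 L1-HIT; vc=[]
#7 0x3b7→b59/s3 L1-HIT; vc=[]
#8 0xdd→b13/s5 MISS; vc=[37]
#9 0x15a→b21/s5 MISS; vc=[37,13]
#10 0xdd→b13/s5 VC-HIT; vc=[37,21]
#11 0xc9→b12/s4 MISS; vc=[37,21,28]
#12 0x14e→b20/s4 MISS; vc=[37,21,28,12]
#13 0xc6→b12/s4 VC-HIT; vc=[37,21,28,20]

SEQ = [MISS, MISS, L1-HIT, MISS, L1-HIT, MISS, L1-HIT, L1-HIT, MISS, MISS, VC-HIT, MISS, MISS, VC-HIT]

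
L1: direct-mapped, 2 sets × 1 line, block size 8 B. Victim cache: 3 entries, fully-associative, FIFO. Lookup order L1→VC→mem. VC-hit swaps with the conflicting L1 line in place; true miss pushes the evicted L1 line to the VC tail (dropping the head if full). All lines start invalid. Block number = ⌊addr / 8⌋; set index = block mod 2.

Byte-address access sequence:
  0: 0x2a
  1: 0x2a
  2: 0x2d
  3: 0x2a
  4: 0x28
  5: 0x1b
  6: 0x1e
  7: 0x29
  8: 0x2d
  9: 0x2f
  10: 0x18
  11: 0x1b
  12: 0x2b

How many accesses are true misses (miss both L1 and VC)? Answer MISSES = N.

MISSES = 2

#0 0x2a→b5/s1 MISS; vc=[]
#1 0x2a→b5/s1 L1-HIT; vc=[]
#2 0x2d→b5/s1 L1-HIT; vc=[]
#3 0x2a→b5/s1 L1-HIT; vc=[]
#4 0x28→b5/s1 L1-HIT; vc=[]
#5 0x1b→b3/s1 MISS; vc=[5]
#6 0x1e→b3/s1 L1-HIT; vc=[5]
#7 0x29→b5/s1 VC-HIT; vc=[3]
#8 0x2d→b5/s1 L1-HIT; vc=[3]
#9 0x2f→b5/s1 L1-HIT; vc=[3]
#10 0x18→b3/s1 VC-HIT; vc=[5]
#11 0x1b→b3/s1 L1-HIT; vc=[5]
#12 0x2b→b5/s1 VC-HIT; vc=[3]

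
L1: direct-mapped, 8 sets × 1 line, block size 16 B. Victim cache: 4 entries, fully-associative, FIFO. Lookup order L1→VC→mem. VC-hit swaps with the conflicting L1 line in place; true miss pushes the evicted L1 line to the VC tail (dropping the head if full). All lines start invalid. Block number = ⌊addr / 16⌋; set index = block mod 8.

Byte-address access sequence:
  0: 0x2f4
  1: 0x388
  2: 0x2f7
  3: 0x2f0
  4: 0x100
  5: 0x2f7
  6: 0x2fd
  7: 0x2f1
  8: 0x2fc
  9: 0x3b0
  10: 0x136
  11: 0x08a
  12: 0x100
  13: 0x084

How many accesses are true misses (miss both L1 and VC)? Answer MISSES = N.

MISSES = 6

0: 0x2f4 (blk 47, set 7) → MISS  vc=[]
1: 0x388 (blk 56, set 0) → MISS  vc=[]
2: 0x2f7 (blk 47, set 7) → L1-HIT  vc=[]
3: 0x2f0 (blk 47, set 7) → L1-HIT  vc=[]
4: 0x100 (blk 16, set 0) → MISS  vc=[56]
5: 0x2f7 (blk 47, set 7) → L1-HIT  vc=[56]
6: 0x2fd (blk 47, set 7) → L1-HIT  vc=[56]
7: 0x2f1 (blk 47, set 7) → L1-HIT  vc=[56]
8: 0x2fc (blk 47, set 7) → L1-HIT  vc=[56]
9: 0x3b0 (blk 59, set 3) → MISS  vc=[56]
10: 0x136 (blk 19, set 3) → MISS  vc=[56, 59]
11: 0x8a (blk 8, set 0) → MISS  vc=[56, 59, 16]
12: 0x100 (blk 16, set 0) → VC-HIT  vc=[56, 59, 8]
13: 0x84 (blk 8, set 0) → VC-HIT  vc=[56, 59, 16]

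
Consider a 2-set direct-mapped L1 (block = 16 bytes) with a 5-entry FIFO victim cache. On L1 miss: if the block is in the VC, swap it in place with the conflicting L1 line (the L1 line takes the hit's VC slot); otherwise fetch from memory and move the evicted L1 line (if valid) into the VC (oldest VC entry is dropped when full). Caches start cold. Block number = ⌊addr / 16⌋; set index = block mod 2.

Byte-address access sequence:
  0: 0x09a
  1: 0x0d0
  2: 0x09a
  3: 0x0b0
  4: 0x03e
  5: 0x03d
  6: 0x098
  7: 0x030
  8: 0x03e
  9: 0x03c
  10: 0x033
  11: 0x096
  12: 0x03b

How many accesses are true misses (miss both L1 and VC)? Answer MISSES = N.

0: 0x9a (blk 9, set 1) → MISS  vc=[]
1: 0xd0 (blk 13, set 1) → MISS  vc=[9]
2: 0x9a (blk 9, set 1) → VC-HIT  vc=[13]
3: 0xb0 (blk 11, set 1) → MISS  vc=[13, 9]
4: 0x3e (blk 3, set 1) → MISS  vc=[13, 9, 11]
5: 0x3d (blk 3, set 1) → L1-HIT  vc=[13, 9, 11]
6: 0x98 (blk 9, set 1) → VC-HIT  vc=[13, 3, 11]
7: 0x30 (blk 3, set 1) → VC-HIT  vc=[13, 9, 11]
8: 0x3e (blk 3, set 1) → L1-HIT  vc=[13, 9, 11]
9: 0x3c (blk 3, set 1) → L1-HIT  vc=[13, 9, 11]
10: 0x33 (blk 3, set 1) → L1-HIT  vc=[13, 9, 11]
11: 0x96 (blk 9, set 1) → VC-HIT  vc=[13, 3, 11]
12: 0x3b (blk 3, set 1) → VC-HIT  vc=[13, 9, 11]

MISSES = 4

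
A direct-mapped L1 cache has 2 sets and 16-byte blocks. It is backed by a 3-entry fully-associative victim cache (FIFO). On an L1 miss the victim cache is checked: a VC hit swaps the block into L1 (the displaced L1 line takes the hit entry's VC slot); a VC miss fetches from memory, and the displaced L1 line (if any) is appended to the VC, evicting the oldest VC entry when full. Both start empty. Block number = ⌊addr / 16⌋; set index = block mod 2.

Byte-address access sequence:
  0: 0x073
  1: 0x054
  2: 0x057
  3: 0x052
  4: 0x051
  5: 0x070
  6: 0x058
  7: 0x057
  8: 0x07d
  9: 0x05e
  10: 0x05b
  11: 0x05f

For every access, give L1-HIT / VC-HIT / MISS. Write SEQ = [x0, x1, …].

  [0] addr=0x73 blk=7 s=1: MISS | VC []
  [1] addr=0x54 blk=5 s=1: MISS | VC [7]
  [2] addr=0x57 blk=5 s=1: L1-HIT | VC [7]
  [3] addr=0x52 blk=5 s=1: L1-HIT | VC [7]
  [4] addr=0x51 blk=5 s=1: L1-HIT | VC [7]
  [5] addr=0x70 blk=7 s=1: VC-HIT | VC [5]
  [6] addr=0x58 blk=5 s=1: VC-HIT | VC [7]
  [7] addr=0x57 blk=5 s=1: L1-HIT | VC [7]
  [8] addr=0x7d blk=7 s=1: VC-HIT | VC [5]
  [9] addr=0x5e blk=5 s=1: VC-HIT | VC [7]
  [10] addr=0x5b blk=5 s=1: L1-HIT | VC [7]
  [11] addr=0x5f blk=5 s=1: L1-HIT | VC [7]

SEQ = [MISS, MISS, L1-HIT, L1-HIT, L1-HIT, VC-HIT, VC-HIT, L1-HIT, VC-HIT, VC-HIT, L1-HIT, L1-HIT]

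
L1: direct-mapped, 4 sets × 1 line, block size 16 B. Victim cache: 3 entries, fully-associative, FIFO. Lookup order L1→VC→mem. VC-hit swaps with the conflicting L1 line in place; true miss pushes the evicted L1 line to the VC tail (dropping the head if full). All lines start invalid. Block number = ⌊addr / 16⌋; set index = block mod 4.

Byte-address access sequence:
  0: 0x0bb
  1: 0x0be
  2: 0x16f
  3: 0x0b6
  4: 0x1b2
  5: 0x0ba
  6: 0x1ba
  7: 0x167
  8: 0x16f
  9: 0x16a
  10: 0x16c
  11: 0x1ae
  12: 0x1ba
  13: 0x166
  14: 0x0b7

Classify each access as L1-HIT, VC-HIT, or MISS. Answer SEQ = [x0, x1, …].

  [0] addr=0xbb blk=11 s=3: MISS | VC []
  [1] addr=0xbe blk=11 s=3: L1-HIT | VC []
  [2] addr=0x16f blk=22 s=2: MISS | VC []
  [3] addr=0xb6 blk=11 s=3: L1-HIT | VC []
  [4] addr=0x1b2 blk=27 s=3: MISS | VC [11]
  [5] addr=0xba blk=11 s=3: VC-HIT | VC [27]
  [6] addr=0x1ba blk=27 s=3: VC-HIT | VC [11]
  [7] addr=0x167 blk=22 s=2: L1-HIT | VC [11]
  [8] addr=0x16f blk=22 s=2: L1-HIT | VC [11]
  [9] addr=0x16a blk=22 s=2: L1-HIT | VC [11]
  [10] addr=0x16c blk=22 s=2: L1-HIT | VC [11]
  [11] addr=0x1ae blk=26 s=2: MISS | VC [11, 22]
  [12] addr=0x1ba blk=27 s=3: L1-HIT | VC [11, 22]
  [13] addr=0x166 blk=22 s=2: VC-HIT | VC [11, 26]
  [14] addr=0xb7 blk=11 s=3: VC-HIT | VC [27, 26]

SEQ = [MISS, L1-HIT, MISS, L1-HIT, MISS, VC-HIT, VC-HIT, L1-HIT, L1-HIT, L1-HIT, L1-HIT, MISS, L1-HIT, VC-HIT, VC-HIT]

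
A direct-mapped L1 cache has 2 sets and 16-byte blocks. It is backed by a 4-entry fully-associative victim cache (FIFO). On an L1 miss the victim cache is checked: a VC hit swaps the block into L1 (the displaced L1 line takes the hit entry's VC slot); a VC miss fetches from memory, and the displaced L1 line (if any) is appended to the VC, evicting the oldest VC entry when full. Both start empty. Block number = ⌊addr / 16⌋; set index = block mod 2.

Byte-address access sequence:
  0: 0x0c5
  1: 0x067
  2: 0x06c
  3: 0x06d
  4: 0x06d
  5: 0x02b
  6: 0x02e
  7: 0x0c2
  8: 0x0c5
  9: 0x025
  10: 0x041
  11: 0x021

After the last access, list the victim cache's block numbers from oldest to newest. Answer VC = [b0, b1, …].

  [0] addr=0xc5 blk=12 s=0: MISS | VC []
  [1] addr=0x67 blk=6 s=0: MISS | VC [12]
  [2] addr=0x6c blk=6 s=0: L1-HIT | VC [12]
  [3] addr=0x6d blk=6 s=0: L1-HIT | VC [12]
  [4] addr=0x6d blk=6 s=0: L1-HIT | VC [12]
  [5] addr=0x2b blk=2 s=0: MISS | VC [12, 6]
  [6] addr=0x2e blk=2 s=0: L1-HIT | VC [12, 6]
  [7] addr=0xc2 blk=12 s=0: VC-HIT | VC [2, 6]
  [8] addr=0xc5 blk=12 s=0: L1-HIT | VC [2, 6]
  [9] addr=0x25 blk=2 s=0: VC-HIT | VC [12, 6]
  [10] addr=0x41 blk=4 s=0: MISS | VC [12, 6, 2]
  [11] addr=0x21 blk=2 s=0: VC-HIT | VC [12, 6, 4]

VC = [12, 6, 4]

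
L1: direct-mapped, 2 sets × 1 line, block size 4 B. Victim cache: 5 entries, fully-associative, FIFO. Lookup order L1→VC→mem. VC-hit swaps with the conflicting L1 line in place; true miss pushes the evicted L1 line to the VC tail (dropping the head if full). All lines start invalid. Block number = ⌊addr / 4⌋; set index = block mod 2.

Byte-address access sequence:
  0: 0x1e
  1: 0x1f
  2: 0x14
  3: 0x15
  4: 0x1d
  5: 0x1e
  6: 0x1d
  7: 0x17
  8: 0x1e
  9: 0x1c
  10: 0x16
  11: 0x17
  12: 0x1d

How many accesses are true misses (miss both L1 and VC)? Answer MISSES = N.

MISSES = 2

  [0] addr=0x1e blk=7 s=1: MISS | VC []
  [1] addr=0x1f blk=7 s=1: L1-HIT | VC []
  [2] addr=0x14 blk=5 s=1: MISS | VC [7]
  [3] addr=0x15 blk=5 s=1: L1-HIT | VC [7]
  [4] addr=0x1d blk=7 s=1: VC-HIT | VC [5]
  [5] addr=0x1e blk=7 s=1: L1-HIT | VC [5]
  [6] addr=0x1d blk=7 s=1: L1-HIT | VC [5]
  [7] addr=0x17 blk=5 s=1: VC-HIT | VC [7]
  [8] addr=0x1e blk=7 s=1: VC-HIT | VC [5]
  [9] addr=0x1c blk=7 s=1: L1-HIT | VC [5]
  [10] addr=0x16 blk=5 s=1: VC-HIT | VC [7]
  [11] addr=0x17 blk=5 s=1: L1-HIT | VC [7]
  [12] addr=0x1d blk=7 s=1: VC-HIT | VC [5]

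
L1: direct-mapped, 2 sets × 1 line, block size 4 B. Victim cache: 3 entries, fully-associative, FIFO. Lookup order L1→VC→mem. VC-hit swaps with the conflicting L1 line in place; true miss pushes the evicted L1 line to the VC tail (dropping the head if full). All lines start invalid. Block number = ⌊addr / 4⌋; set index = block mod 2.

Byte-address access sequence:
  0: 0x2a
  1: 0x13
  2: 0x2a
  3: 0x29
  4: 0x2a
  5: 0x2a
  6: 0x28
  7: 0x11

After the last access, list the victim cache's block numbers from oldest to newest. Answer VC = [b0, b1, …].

VC = [10]

#0 0x2a→b10/s0 MISS; vc=[]
#1 0x13→b4/s0 MISS; vc=[10]
#2 0x2a→b10/s0 VC-HIT; vc=[4]
#3 0x29→b10/s0 L1-HIT; vc=[4]
#4 0x2a→b10/s0 L1-HIT; vc=[4]
#5 0x2a→b10/s0 L1-HIT; vc=[4]
#6 0x28→b10/s0 L1-HIT; vc=[4]
#7 0x11→b4/s0 VC-HIT; vc=[10]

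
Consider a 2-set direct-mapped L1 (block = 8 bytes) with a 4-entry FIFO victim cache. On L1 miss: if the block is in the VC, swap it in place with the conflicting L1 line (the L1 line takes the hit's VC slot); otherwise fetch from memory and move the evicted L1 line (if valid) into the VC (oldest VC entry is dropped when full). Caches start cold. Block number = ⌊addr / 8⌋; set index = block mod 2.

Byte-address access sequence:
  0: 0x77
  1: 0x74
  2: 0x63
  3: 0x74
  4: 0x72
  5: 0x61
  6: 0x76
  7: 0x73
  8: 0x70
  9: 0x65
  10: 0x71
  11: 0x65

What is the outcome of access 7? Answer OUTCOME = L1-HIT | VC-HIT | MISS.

  [0] addr=0x77 blk=14 s=0: MISS | VC []
  [1] addr=0x74 blk=14 s=0: L1-HIT | VC []
  [2] addr=0x63 blk=12 s=0: MISS | VC [14]
  [3] addr=0x74 blk=14 s=0: VC-HIT | VC [12]
  [4] addr=0x72 blk=14 s=0: L1-HIT | VC [12]
  [5] addr=0x61 blk=12 s=0: VC-HIT | VC [14]
  [6] addr=0x76 blk=14 s=0: VC-HIT | VC [12]
  [7] addr=0x73 blk=14 s=0: L1-HIT | VC [12]
  [8] addr=0x70 blk=14 s=0: L1-HIT | VC [12]
  [9] addr=0x65 blk=12 s=0: VC-HIT | VC [14]
  [10] addr=0x71 blk=14 s=0: VC-HIT | VC [12]
  [11] addr=0x65 blk=12 s=0: VC-HIT | VC [14]

OUTCOME = L1-HIT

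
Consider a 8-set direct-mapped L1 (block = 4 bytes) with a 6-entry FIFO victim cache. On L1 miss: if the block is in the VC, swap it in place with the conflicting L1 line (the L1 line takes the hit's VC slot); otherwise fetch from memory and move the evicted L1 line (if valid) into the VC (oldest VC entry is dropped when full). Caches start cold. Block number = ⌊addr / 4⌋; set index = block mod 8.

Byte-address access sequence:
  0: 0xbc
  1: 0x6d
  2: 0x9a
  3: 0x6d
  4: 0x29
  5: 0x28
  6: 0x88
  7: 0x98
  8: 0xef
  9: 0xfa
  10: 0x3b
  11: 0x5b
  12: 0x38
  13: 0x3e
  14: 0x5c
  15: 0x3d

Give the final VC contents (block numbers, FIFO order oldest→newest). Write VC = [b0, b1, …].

#0 0xbc→b47/s7 MISS; vc=[]
#1 0x6d→b27/s3 MISS; vc=[]
#2 0x9a→b38/s6 MISS; vc=[]
#3 0x6d→b27/s3 L1-HIT; vc=[]
#4 0x29→b10/s2 MISS; vc=[]
#5 0x28→b10/s2 L1-HIT; vc=[]
#6 0x88→b34/s2 MISS; vc=[10]
#7 0x98→b38/s6 L1-HIT; vc=[10]
#8 0xef→b59/s3 MISS; vc=[10,27]
#9 0xfa→b62/s6 MISS; vc=[10,27,38]
#10 0x3b→b14/s6 MISS; vc=[10,27,38,62]
#11 0x5b→b22/s6 MISS; vc=[10,27,38,62,14]
#12 0x38→b14/s6 VC-HIT; vc=[10,27,38,62,22]
#13 0x3e→b15/s7 MISS; vc=[10,27,38,62,22,47]
#14 0x5c→b23/s7 MISS; vc=[27,38,62,22,47,15]
#15 0x3d→b15/s7 VC-HIT; vc=[27,38,62,22,47,23]

VC = [27, 38, 62, 22, 47, 23]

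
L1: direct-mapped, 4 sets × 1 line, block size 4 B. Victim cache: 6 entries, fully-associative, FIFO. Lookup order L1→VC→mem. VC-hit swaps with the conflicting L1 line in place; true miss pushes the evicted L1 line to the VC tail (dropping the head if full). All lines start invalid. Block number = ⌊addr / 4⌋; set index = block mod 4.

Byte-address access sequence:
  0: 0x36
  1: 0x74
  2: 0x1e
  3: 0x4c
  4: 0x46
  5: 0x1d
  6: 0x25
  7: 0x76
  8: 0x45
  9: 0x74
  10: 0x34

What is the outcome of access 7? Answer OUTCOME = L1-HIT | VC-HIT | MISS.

0: 0x36 (blk 13, set 1) → MISS  vc=[]
1: 0x74 (blk 29, set 1) → MISS  vc=[13]
2: 0x1e (blk 7, set 3) → MISS  vc=[13]
3: 0x4c (blk 19, set 3) → MISS  vc=[13, 7]
4: 0x46 (blk 17, set 1) → MISS  vc=[13, 7, 29]
5: 0x1d (blk 7, set 3) → VC-HIT  vc=[13, 19, 29]
6: 0x25 (blk 9, set 1) → MISS  vc=[13, 19, 29, 17]
7: 0x76 (blk 29, set 1) → VC-HIT  vc=[13, 19, 9, 17]
8: 0x45 (blk 17, set 1) → VC-HIT  vc=[13, 19, 9, 29]
9: 0x74 (blk 29, set 1) → VC-HIT  vc=[13, 19, 9, 17]
10: 0x34 (blk 13, set 1) → VC-HIT  vc=[29, 19, 9, 17]

OUTCOME = VC-HIT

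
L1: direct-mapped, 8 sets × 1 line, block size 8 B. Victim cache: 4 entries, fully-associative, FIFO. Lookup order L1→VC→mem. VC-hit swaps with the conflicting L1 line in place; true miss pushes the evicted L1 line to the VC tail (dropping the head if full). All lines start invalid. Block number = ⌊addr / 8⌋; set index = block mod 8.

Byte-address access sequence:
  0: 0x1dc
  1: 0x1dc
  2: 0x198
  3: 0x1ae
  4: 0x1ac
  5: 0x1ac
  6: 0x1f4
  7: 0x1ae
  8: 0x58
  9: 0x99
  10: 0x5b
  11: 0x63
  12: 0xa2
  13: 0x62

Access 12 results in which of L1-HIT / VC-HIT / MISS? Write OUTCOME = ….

  [0] addr=0x1dc blk=59 s=3: MISS | VC []
  [1] addr=0x1dc blk=59 s=3: L1-HIT | VC []
  [2] addr=0x198 blk=51 s=3: MISS | VC [59]
  [3] addr=0x1ae blk=53 s=5: MISS | VC [59]
  [4] addr=0x1ac blk=53 s=5: L1-HIT | VC [59]
  [5] addr=0x1ac blk=53 s=5: L1-HIT | VC [59]
  [6] addr=0x1f4 blk=62 s=6: MISS | VC [59]
  [7] addr=0x1ae blk=53 s=5: L1-HIT | VC [59]
  [8] addr=0x58 blk=11 s=3: MISS | VC [59, 51]
  [9] addr=0x99 blk=19 s=3: MISS | VC [59, 51, 11]
  [10] addr=0x5b blk=11 s=3: VC-HIT | VC [59, 51, 19]
  [11] addr=0x63 blk=12 s=4: MISS | VC [59, 51, 19]
  [12] addr=0xa2 blk=20 s=4: MISS | VC [59, 51, 19, 12]
  [13] addr=0x62 blk=12 s=4: VC-HIT | VC [59, 51, 19, 20]

OUTCOME = MISS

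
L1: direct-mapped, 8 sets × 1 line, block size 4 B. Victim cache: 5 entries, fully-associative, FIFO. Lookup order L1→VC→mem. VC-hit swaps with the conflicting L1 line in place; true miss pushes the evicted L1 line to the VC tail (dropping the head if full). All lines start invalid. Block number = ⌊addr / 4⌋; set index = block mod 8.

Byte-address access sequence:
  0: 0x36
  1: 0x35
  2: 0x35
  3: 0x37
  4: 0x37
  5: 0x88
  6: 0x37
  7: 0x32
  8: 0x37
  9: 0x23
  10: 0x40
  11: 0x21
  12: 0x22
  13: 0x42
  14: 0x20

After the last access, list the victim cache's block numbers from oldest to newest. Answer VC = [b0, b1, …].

VC = [16]

  [0] addr=0x36 blk=13 s=5: MISS | VC []
  [1] addr=0x35 blk=13 s=5: L1-HIT | VC []
  [2] addr=0x35 blk=13 s=5: L1-HIT | VC []
  [3] addr=0x37 blk=13 s=5: L1-HIT | VC []
  [4] addr=0x37 blk=13 s=5: L1-HIT | VC []
  [5] addr=0x88 blk=34 s=2: MISS | VC []
  [6] addr=0x37 blk=13 s=5: L1-HIT | VC []
  [7] addr=0x32 blk=12 s=4: MISS | VC []
  [8] addr=0x37 blk=13 s=5: L1-HIT | VC []
  [9] addr=0x23 blk=8 s=0: MISS | VC []
  [10] addr=0x40 blk=16 s=0: MISS | VC [8]
  [11] addr=0x21 blk=8 s=0: VC-HIT | VC [16]
  [12] addr=0x22 blk=8 s=0: L1-HIT | VC [16]
  [13] addr=0x42 blk=16 s=0: VC-HIT | VC [8]
  [14] addr=0x20 blk=8 s=0: VC-HIT | VC [16]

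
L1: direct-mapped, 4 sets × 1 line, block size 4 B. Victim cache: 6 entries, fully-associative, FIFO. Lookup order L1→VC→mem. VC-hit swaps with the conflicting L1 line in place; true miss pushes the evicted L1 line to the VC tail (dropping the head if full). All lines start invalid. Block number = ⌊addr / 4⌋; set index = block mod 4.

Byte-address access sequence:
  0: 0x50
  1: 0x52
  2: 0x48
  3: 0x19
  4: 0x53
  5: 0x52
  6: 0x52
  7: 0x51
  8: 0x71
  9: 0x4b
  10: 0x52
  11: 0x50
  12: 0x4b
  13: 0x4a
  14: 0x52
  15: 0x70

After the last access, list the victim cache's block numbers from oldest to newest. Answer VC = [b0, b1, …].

  [0] addr=0x50 blk=20 s=0: MISS | VC []
  [1] addr=0x52 blk=20 s=0: L1-HIT | VC []
  [2] addr=0x48 blk=18 s=2: MISS | VC []
  [3] addr=0x19 blk=6 s=2: MISS | VC [18]
  [4] addr=0x53 blk=20 s=0: L1-HIT | VC [18]
  [5] addr=0x52 blk=20 s=0: L1-HIT | VC [18]
  [6] addr=0x52 blk=20 s=0: L1-HIT | VC [18]
  [7] addr=0x51 blk=20 s=0: L1-HIT | VC [18]
  [8] addr=0x71 blk=28 s=0: MISS | VC [18, 20]
  [9] addr=0x4b blk=18 s=2: VC-HIT | VC [6, 20]
  [10] addr=0x52 blk=20 s=0: VC-HIT | VC [6, 28]
  [11] addr=0x50 blk=20 s=0: L1-HIT | VC [6, 28]
  [12] addr=0x4b blk=18 s=2: L1-HIT | VC [6, 28]
  [13] addr=0x4a blk=18 s=2: L1-HIT | VC [6, 28]
  [14] addr=0x52 blk=20 s=0: L1-HIT | VC [6, 28]
  [15] addr=0x70 blk=28 s=0: VC-HIT | VC [6, 20]

VC = [6, 20]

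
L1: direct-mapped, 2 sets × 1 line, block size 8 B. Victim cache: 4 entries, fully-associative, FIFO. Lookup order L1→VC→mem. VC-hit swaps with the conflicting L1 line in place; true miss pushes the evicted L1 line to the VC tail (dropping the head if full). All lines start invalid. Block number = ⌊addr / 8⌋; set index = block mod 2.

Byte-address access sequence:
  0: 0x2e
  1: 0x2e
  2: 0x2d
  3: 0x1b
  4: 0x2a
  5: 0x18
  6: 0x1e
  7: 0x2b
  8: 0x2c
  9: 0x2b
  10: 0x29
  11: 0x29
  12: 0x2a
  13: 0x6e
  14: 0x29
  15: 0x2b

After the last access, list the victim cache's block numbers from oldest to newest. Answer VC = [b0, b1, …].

#0 0x2e→b5/s1 MISS; vc=[]
#1 0x2e→b5/s1 L1-HIT; vc=[]
#2 0x2d→b5/s1 L1-HIT; vc=[]
#3 0x1b→b3/s1 MISS; vc=[5]
#4 0x2a→b5/s1 VC-HIT; vc=[3]
#5 0x18→b3/s1 VC-HIT; vc=[5]
#6 0x1e→b3/s1 L1-HIT; vc=[5]
#7 0x2b→b5/s1 VC-HIT; vc=[3]
#8 0x2c→b5/s1 L1-HIT; vc=[3]
#9 0x2b→b5/s1 L1-HIT; vc=[3]
#10 0x29→b5/s1 L1-HIT; vc=[3]
#11 0x29→b5/s1 L1-HIT; vc=[3]
#12 0x2a→b5/s1 L1-HIT; vc=[3]
#13 0x6e→b13/s1 MISS; vc=[3,5]
#14 0x29→b5/s1 VC-HIT; vc=[3,13]
#15 0x2b→b5/s1 L1-HIT; vc=[3,13]

VC = [3, 13]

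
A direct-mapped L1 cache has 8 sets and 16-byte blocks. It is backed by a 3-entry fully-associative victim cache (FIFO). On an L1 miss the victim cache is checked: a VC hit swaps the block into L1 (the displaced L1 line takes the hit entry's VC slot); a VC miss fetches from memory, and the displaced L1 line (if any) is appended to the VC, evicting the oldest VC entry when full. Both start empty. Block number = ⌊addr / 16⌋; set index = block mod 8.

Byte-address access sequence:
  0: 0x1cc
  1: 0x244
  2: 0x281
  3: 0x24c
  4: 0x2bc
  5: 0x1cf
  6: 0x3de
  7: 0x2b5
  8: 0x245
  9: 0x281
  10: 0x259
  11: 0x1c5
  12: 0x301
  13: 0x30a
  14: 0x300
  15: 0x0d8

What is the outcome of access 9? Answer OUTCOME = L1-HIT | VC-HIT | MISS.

OUTCOME = L1-HIT

  [0] addr=0x1cc blk=28 s=4: MISS | VC []
  [1] addr=0x244 blk=36 s=4: MISS | VC [28]
  [2] addr=0x281 blk=40 s=0: MISS | VC [28]
  [3] addr=0x24c blk=36 s=4: L1-HIT | VC [28]
  [4] addr=0x2bc blk=43 s=3: MISS | VC [28]
  [5] addr=0x1cf blk=28 s=4: VC-HIT | VC [36]
  [6] addr=0x3de blk=61 s=5: MISS | VC [36]
  [7] addr=0x2b5 blk=43 s=3: L1-HIT | VC [36]
  [8] addr=0x245 blk=36 s=4: VC-HIT | VC [28]
  [9] addr=0x281 blk=40 s=0: L1-HIT | VC [28]
  [10] addr=0x259 blk=37 s=5: MISS | VC [28, 61]
  [11] addr=0x1c5 blk=28 s=4: VC-HIT | VC [36, 61]
  [12] addr=0x301 blk=48 s=0: MISS | VC [36, 61, 40]
  [13] addr=0x30a blk=48 s=0: L1-HIT | VC [36, 61, 40]
  [14] addr=0x300 blk=48 s=0: L1-HIT | VC [36, 61, 40]
  [15] addr=0xd8 blk=13 s=5: MISS | VC [61, 40, 37]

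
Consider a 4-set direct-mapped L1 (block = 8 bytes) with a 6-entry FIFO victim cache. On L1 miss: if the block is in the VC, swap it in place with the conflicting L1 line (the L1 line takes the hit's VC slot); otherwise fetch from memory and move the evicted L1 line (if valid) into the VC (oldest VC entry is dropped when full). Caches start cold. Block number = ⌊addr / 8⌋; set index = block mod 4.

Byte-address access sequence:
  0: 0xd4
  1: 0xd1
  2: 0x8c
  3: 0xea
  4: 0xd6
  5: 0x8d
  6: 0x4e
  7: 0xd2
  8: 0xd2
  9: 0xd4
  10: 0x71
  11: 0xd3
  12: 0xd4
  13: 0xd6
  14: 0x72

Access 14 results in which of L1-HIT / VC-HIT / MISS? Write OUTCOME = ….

#0 0xd4→b26/s2 MISS; vc=[]
#1 0xd1→b26/s2 L1-HIT; vc=[]
#2 0x8c→b17/s1 MISS; vc=[]
#3 0xea→b29/s1 MISS; vc=[17]
#4 0xd6→b26/s2 L1-HIT; vc=[17]
#5 0x8d→b17/s1 VC-HIT; vc=[29]
#6 0x4e→b9/s1 MISS; vc=[29,17]
#7 0xd2→b26/s2 L1-HIT; vc=[29,17]
#8 0xd2→b26/s2 L1-HIT; vc=[29,17]
#9 0xd4→b26/s2 L1-HIT; vc=[29,17]
#10 0x71→b14/s2 MISS; vc=[29,17,26]
#11 0xd3→b26/s2 VC-HIT; vc=[29,17,14]
#12 0xd4→b26/s2 L1-HIT; vc=[29,17,14]
#13 0xd6→b26/s2 L1-HIT; vc=[29,17,14]
#14 0x72→b14/s2 VC-HIT; vc=[29,17,26]

OUTCOME = VC-HIT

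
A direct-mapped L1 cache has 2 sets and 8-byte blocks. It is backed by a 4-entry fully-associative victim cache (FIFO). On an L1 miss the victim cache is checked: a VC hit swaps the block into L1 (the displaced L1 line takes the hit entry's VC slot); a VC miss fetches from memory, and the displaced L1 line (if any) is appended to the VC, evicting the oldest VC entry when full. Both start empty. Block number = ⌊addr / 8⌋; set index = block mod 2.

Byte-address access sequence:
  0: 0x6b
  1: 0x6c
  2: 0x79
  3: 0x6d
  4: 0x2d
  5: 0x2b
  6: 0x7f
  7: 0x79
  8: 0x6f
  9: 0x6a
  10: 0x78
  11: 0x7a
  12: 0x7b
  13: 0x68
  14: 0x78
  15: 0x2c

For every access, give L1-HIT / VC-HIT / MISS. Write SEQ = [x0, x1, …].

SEQ = [MISS, L1-HIT, MISS, VC-HIT, MISS, L1-HIT, VC-HIT, L1-HIT, VC-HIT, L1-HIT, VC-HIT, L1-HIT, L1-HIT, VC-HIT, VC-HIT, VC-HIT]

  [0] addr=0x6b blk=13 s=1: MISS | VC []
  [1] addr=0x6c blk=13 s=1: L1-HIT | VC []
  [2] addr=0x79 blk=15 s=1: MISS | VC [13]
  [3] addr=0x6d blk=13 s=1: VC-HIT | VC [15]
  [4] addr=0x2d blk=5 s=1: MISS | VC [15, 13]
  [5] addr=0x2b blk=5 s=1: L1-HIT | VC [15, 13]
  [6] addr=0x7f blk=15 s=1: VC-HIT | VC [5, 13]
  [7] addr=0x79 blk=15 s=1: L1-HIT | VC [5, 13]
  [8] addr=0x6f blk=13 s=1: VC-HIT | VC [5, 15]
  [9] addr=0x6a blk=13 s=1: L1-HIT | VC [5, 15]
  [10] addr=0x78 blk=15 s=1: VC-HIT | VC [5, 13]
  [11] addr=0x7a blk=15 s=1: L1-HIT | VC [5, 13]
  [12] addr=0x7b blk=15 s=1: L1-HIT | VC [5, 13]
  [13] addr=0x68 blk=13 s=1: VC-HIT | VC [5, 15]
  [14] addr=0x78 blk=15 s=1: VC-HIT | VC [5, 13]
  [15] addr=0x2c blk=5 s=1: VC-HIT | VC [15, 13]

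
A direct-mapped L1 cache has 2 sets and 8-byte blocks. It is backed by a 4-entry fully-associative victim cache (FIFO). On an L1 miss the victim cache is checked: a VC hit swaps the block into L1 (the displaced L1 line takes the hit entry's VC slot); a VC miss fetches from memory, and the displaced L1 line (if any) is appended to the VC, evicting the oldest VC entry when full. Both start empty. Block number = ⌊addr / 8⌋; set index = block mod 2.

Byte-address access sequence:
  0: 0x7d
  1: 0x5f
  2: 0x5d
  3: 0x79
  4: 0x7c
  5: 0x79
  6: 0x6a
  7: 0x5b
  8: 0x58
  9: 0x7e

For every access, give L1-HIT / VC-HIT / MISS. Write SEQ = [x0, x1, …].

0: 0x7d (blk 15, set 1) → MISS  vc=[]
1: 0x5f (blk 11, set 1) → MISS  vc=[15]
2: 0x5d (blk 11, set 1) → L1-HIT  vc=[15]
3: 0x79 (blk 15, set 1) → VC-HIT  vc=[11]
4: 0x7c (blk 15, set 1) → L1-HIT  vc=[11]
5: 0x79 (blk 15, set 1) → L1-HIT  vc=[11]
6: 0x6a (blk 13, set 1) → MISS  vc=[11, 15]
7: 0x5b (blk 11, set 1) → VC-HIT  vc=[13, 15]
8: 0x58 (blk 11, set 1) → L1-HIT  vc=[13, 15]
9: 0x7e (blk 15, set 1) → VC-HIT  vc=[13, 11]

SEQ = [MISS, MISS, L1-HIT, VC-HIT, L1-HIT, L1-HIT, MISS, VC-HIT, L1-HIT, VC-HIT]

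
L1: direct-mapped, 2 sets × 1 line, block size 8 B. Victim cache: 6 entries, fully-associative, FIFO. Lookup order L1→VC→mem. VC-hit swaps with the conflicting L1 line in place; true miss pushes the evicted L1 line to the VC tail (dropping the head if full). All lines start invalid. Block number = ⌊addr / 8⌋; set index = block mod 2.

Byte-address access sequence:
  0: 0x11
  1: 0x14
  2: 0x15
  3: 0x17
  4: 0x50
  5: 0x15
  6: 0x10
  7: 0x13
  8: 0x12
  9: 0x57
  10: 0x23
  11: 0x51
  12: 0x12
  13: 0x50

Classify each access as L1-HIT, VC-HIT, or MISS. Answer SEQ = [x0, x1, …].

SEQ = [MISS, L1-HIT, L1-HIT, L1-HIT, MISS, VC-HIT, L1-HIT, L1-HIT, L1-HIT, VC-HIT, MISS, VC-HIT, VC-HIT, VC-HIT]

  [0] addr=0x11 blk=2 s=0: MISS | VC []
  [1] addr=0x14 blk=2 s=0: L1-HIT | VC []
  [2] addr=0x15 blk=2 s=0: L1-HIT | VC []
  [3] addr=0x17 blk=2 s=0: L1-HIT | VC []
  [4] addr=0x50 blk=10 s=0: MISS | VC [2]
  [5] addr=0x15 blk=2 s=0: VC-HIT | VC [10]
  [6] addr=0x10 blk=2 s=0: L1-HIT | VC [10]
  [7] addr=0x13 blk=2 s=0: L1-HIT | VC [10]
  [8] addr=0x12 blk=2 s=0: L1-HIT | VC [10]
  [9] addr=0x57 blk=10 s=0: VC-HIT | VC [2]
  [10] addr=0x23 blk=4 s=0: MISS | VC [2, 10]
  [11] addr=0x51 blk=10 s=0: VC-HIT | VC [2, 4]
  [12] addr=0x12 blk=2 s=0: VC-HIT | VC [10, 4]
  [13] addr=0x50 blk=10 s=0: VC-HIT | VC [2, 4]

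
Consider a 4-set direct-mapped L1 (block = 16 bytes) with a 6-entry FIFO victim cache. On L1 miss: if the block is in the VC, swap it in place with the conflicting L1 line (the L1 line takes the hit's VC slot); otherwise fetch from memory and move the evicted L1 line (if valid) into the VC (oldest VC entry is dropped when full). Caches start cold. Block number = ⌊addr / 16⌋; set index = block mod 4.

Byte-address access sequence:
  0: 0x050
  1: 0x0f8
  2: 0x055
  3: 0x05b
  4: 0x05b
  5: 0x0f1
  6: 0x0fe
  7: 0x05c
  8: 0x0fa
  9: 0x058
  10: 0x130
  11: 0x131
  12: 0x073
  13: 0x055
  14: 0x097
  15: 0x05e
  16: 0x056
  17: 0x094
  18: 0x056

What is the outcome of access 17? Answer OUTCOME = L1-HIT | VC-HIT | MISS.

OUTCOME = VC-HIT

0: 0x50 (blk 5, set 1) → MISS  vc=[]
1: 0xf8 (blk 15, set 3) → MISS  vc=[]
2: 0x55 (blk 5, set 1) → L1-HIT  vc=[]
3: 0x5b (blk 5, set 1) → L1-HIT  vc=[]
4: 0x5b (blk 5, set 1) → L1-HIT  vc=[]
5: 0xf1 (blk 15, set 3) → L1-HIT  vc=[]
6: 0xfe (blk 15, set 3) → L1-HIT  vc=[]
7: 0x5c (blk 5, set 1) → L1-HIT  vc=[]
8: 0xfa (blk 15, set 3) → L1-HIT  vc=[]
9: 0x58 (blk 5, set 1) → L1-HIT  vc=[]
10: 0x130 (blk 19, set 3) → MISS  vc=[15]
11: 0x131 (blk 19, set 3) → L1-HIT  vc=[15]
12: 0x73 (blk 7, set 3) → MISS  vc=[15, 19]
13: 0x55 (blk 5, set 1) → L1-HIT  vc=[15, 19]
14: 0x97 (blk 9, set 1) → MISS  vc=[15, 19, 5]
15: 0x5e (blk 5, set 1) → VC-HIT  vc=[15, 19, 9]
16: 0x56 (blk 5, set 1) → L1-HIT  vc=[15, 19, 9]
17: 0x94 (blk 9, set 1) → VC-HIT  vc=[15, 19, 5]
18: 0x56 (blk 5, set 1) → VC-HIT  vc=[15, 19, 9]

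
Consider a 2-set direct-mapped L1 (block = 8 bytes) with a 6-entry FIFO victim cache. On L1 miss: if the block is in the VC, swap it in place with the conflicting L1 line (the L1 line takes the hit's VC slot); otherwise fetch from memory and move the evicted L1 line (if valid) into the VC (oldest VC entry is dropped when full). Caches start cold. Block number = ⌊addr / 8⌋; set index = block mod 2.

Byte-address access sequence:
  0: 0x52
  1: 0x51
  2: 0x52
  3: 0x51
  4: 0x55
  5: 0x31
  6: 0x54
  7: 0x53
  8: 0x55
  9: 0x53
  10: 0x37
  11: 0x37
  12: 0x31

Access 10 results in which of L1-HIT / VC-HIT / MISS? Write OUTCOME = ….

0: 0x52 (blk 10, set 0) → MISS  vc=[]
1: 0x51 (blk 10, set 0) → L1-HIT  vc=[]
2: 0x52 (blk 10, set 0) → L1-HIT  vc=[]
3: 0x51 (blk 10, set 0) → L1-HIT  vc=[]
4: 0x55 (blk 10, set 0) → L1-HIT  vc=[]
5: 0x31 (blk 6, set 0) → MISS  vc=[10]
6: 0x54 (blk 10, set 0) → VC-HIT  vc=[6]
7: 0x53 (blk 10, set 0) → L1-HIT  vc=[6]
8: 0x55 (blk 10, set 0) → L1-HIT  vc=[6]
9: 0x53 (blk 10, set 0) → L1-HIT  vc=[6]
10: 0x37 (blk 6, set 0) → VC-HIT  vc=[10]
11: 0x37 (blk 6, set 0) → L1-HIT  vc=[10]
12: 0x31 (blk 6, set 0) → L1-HIT  vc=[10]

OUTCOME = VC-HIT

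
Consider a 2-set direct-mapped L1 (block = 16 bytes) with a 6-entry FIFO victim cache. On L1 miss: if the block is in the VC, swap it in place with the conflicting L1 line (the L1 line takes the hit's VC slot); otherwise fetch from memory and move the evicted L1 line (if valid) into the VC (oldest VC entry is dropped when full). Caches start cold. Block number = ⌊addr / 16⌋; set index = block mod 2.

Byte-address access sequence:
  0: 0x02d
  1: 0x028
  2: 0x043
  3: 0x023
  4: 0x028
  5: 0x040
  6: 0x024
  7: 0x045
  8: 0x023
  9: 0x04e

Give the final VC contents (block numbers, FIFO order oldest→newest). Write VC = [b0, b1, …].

  [0] addr=0x2d blk=2 s=0: MISS | VC []
  [1] addr=0x28 blk=2 s=0: L1-HIT | VC []
  [2] addr=0x43 blk=4 s=0: MISS | VC [2]
  [3] addr=0x23 blk=2 s=0: VC-HIT | VC [4]
  [4] addr=0x28 blk=2 s=0: L1-HIT | VC [4]
  [5] addr=0x40 blk=4 s=0: VC-HIT | VC [2]
  [6] addr=0x24 blk=2 s=0: VC-HIT | VC [4]
  [7] addr=0x45 blk=4 s=0: VC-HIT | VC [2]
  [8] addr=0x23 blk=2 s=0: VC-HIT | VC [4]
  [9] addr=0x4e blk=4 s=0: VC-HIT | VC [2]

VC = [2]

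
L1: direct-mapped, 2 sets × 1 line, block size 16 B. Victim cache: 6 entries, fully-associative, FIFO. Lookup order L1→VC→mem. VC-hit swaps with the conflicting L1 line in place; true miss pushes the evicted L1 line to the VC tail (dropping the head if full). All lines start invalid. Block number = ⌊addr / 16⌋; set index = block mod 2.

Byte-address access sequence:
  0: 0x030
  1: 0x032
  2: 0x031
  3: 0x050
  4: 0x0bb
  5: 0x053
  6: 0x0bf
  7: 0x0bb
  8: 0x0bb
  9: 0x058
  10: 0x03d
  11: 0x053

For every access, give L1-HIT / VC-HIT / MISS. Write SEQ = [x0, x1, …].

  [0] addr=0x30 blk=3 s=1: MISS | VC []
  [1] addr=0x32 blk=3 s=1: L1-HIT | VC []
  [2] addr=0x31 blk=3 s=1: L1-HIT | VC []
  [3] addr=0x50 blk=5 s=1: MISS | VC [3]
  [4] addr=0xbb blk=11 s=1: MISS | VC [3, 5]
  [5] addr=0x53 blk=5 s=1: VC-HIT | VC [3, 11]
  [6] addr=0xbf blk=11 s=1: VC-HIT | VC [3, 5]
  [7] addr=0xbb blk=11 s=1: L1-HIT | VC [3, 5]
  [8] addr=0xbb blk=11 s=1: L1-HIT | VC [3, 5]
  [9] addr=0x58 blk=5 s=1: VC-HIT | VC [3, 11]
  [10] addr=0x3d blk=3 s=1: VC-HIT | VC [5, 11]
  [11] addr=0x53 blk=5 s=1: VC-HIT | VC [3, 11]

SEQ = [MISS, L1-HIT, L1-HIT, MISS, MISS, VC-HIT, VC-HIT, L1-HIT, L1-HIT, VC-HIT, VC-HIT, VC-HIT]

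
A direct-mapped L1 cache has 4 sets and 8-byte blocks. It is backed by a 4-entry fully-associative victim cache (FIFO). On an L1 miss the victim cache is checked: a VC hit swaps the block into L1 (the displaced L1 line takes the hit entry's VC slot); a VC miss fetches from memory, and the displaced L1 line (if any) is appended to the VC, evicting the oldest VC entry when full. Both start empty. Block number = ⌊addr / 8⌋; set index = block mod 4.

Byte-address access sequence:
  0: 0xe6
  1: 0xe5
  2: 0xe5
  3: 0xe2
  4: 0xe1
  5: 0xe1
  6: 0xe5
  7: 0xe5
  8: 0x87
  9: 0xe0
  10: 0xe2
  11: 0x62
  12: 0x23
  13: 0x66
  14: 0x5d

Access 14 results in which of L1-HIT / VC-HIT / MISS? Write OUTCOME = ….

0: 0xe6 (blk 28, set 0) → MISS  vc=[]
1: 0xe5 (blk 28, set 0) → L1-HIT  vc=[]
2: 0xe5 (blk 28, set 0) → L1-HIT  vc=[]
3: 0xe2 (blk 28, set 0) → L1-HIT  vc=[]
4: 0xe1 (blk 28, set 0) → L1-HIT  vc=[]
5: 0xe1 (blk 28, set 0) → L1-HIT  vc=[]
6: 0xe5 (blk 28, set 0) → L1-HIT  vc=[]
7: 0xe5 (blk 28, set 0) → L1-HIT  vc=[]
8: 0x87 (blk 16, set 0) → MISS  vc=[28]
9: 0xe0 (blk 28, set 0) → VC-HIT  vc=[16]
10: 0xe2 (blk 28, set 0) → L1-HIT  vc=[16]
11: 0x62 (blk 12, set 0) → MISS  vc=[16, 28]
12: 0x23 (blk 4, set 0) → MISS  vc=[16, 28, 12]
13: 0x66 (blk 12, set 0) → VC-HIT  vc=[16, 28, 4]
14: 0x5d (blk 11, set 3) → MISS  vc=[16, 28, 4]

OUTCOME = MISS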